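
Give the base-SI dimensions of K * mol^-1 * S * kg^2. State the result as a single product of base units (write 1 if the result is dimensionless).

S = kg⁻¹·m⁻²·s³·A².
Combining: K·mol⁻¹·S·kg² = K · mol⁻¹ · (kg⁻¹·m⁻²·s³·A²) · kg² = kg·m⁻²·s³·A²·K·mol⁻¹.

kg·m⁻²·s³·A²·K·mol⁻¹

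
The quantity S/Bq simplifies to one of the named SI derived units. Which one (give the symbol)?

Bq = 1/s = s⁻¹ (activity is decays per second).
So Bq⁻¹ = s.
S = 1/Ω (conductance is reciprocal resistance),
    = kg⁻¹·m⁻²·s³·A².
Combining: Bq⁻¹·S = s · (kg⁻¹·m⁻²·s³·A²) = kg⁻¹·m⁻²·s⁴·A².
kg⁻¹·m⁻²·s⁴·A² is the base-SI form of the farad.

F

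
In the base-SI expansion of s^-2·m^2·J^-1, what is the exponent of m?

J = kg·m²·s⁻².
So J⁻¹ = kg⁻¹·m⁻²·s².
Combining: s⁻²·m²·J⁻¹ = s⁻² · m² · (kg⁻¹·m⁻²·s²) = kg⁻¹.
The exponent of m is 0.

0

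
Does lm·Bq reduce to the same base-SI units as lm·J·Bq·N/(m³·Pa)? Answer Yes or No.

No

Left side:
  lm = cd·sr = cd (luminous flux; sr is dimensionless).
  Bq = 1/s = s⁻¹ (activity is decays per second).
  Combining: lm·Bq = cd · s⁻¹ = s⁻¹·cd.
Right side:
  Pa = kg·m⁻¹·s⁻².
  So Pa⁻¹ = kg⁻¹·m·s².
  lm = cd.
  J = kg·m²·s⁻².
  Bq = s⁻¹.
  N = kg·m·s⁻².
  Combining: m⁻³·Pa⁻¹·lm·J·Bq·N = m⁻³ · (kg⁻¹·m·s²) · cd · (kg·m²·s⁻²) · s⁻¹ · (kg·m·s⁻²) = kg·m·s⁻³·cd.
Left is s⁻¹·cd; right is kg·m·s⁻³·cd — different.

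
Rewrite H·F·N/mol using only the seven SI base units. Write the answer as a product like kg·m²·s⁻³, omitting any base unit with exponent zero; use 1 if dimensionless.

kg·m·mol⁻¹

H = Wb/A (inductance = flux per current),
    = kg·m²·s⁻²·A⁻².
F = C/V (capacitance = charge per voltage),
    = A·s/(kg·m²·s⁻³·A⁻¹) (substituting C and V),
    = kg⁻¹·m⁻²·s⁴·A².
N = kg·m/s² = kg·m·s⁻² (force = mass × acceleration).
Combining: H·F·N·mol⁻¹ = (kg·m²·s⁻²·A⁻²) · (kg⁻¹·m⁻²·s⁴·A²) · (kg·m·s⁻²) · mol⁻¹ = kg·m·mol⁻¹.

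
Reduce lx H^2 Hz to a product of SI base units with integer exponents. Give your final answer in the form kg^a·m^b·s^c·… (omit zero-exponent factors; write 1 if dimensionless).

kg²·m²·s⁻⁵·A⁻⁴·cd

lx = m⁻²·cd.
H = kg·m²·s⁻²·A⁻².
So H² = kg²·m⁴·s⁻⁴·A⁻⁴.
Hz = s⁻¹.
Combining: lx·H²·Hz = (m⁻²·cd) · (kg²·m⁴·s⁻⁴·A⁻⁴) · s⁻¹ = kg²·m²·s⁻⁵·A⁻⁴·cd.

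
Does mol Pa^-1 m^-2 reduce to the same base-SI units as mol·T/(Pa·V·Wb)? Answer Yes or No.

No

Left side:
  Pa = N/m² (pressure = force per area),
      = kg·m⁻¹·s⁻².
  So Pa⁻¹ = kg⁻¹·m·s².
  Combining: mol·Pa⁻¹·m⁻² = mol · (kg⁻¹·m·s²) · m⁻² = kg⁻¹·m⁻¹·s²·mol.
Right side:
  Pa = N/m² (pressure = force per area),
      = kg·m⁻¹·s⁻².
  So Pa⁻¹ = kg⁻¹·m·s².
  T = Wb/m² (flux density = flux per area),
      = kg·s⁻²·A⁻¹.
  V = W/A (potential = power per current),
      = kg·m²·s⁻³·A⁻¹.
  So V⁻¹ = kg⁻¹·m⁻²·s³·A.
  Wb = V·s (flux: a volt is a weber per second),
      = kg·m²·s⁻²·A⁻¹.
  So Wb⁻¹ = kg⁻¹·m⁻²·s²·A.
  Combining: mol·Pa⁻¹·T·V⁻¹·Wb⁻¹ = mol · (kg⁻¹·m·s²) · (kg·s⁻²·A⁻¹) · (kg⁻¹·m⁻²·s³·A) · (kg⁻¹·m⁻²·s²·A) = kg⁻²·m⁻³·s⁵·A·mol.
Left is kg⁻¹·m⁻¹·s²·mol; right is kg⁻²·m⁻³·s⁵·A·mol — different.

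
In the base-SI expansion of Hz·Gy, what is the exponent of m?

2

Hz = 1/s = s⁻¹ (frequency is cycles per second).
Gy = J/kg (absorbed dose = energy per mass),
    = m²·s⁻².
Combining: Hz·Gy = s⁻¹ · (m²·s⁻²) = m²·s⁻³.
The exponent of m is 2.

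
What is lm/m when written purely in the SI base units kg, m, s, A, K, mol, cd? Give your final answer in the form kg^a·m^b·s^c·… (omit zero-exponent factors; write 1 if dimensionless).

m⁻¹·cd

lm = cd.
Combining: m⁻¹·lm = m⁻¹ · cd = m⁻¹·cd.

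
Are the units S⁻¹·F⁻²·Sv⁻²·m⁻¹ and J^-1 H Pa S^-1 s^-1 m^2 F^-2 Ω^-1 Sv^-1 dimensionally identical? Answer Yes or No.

No

Left side:
  S = 1/Ω (conductance is reciprocal resistance),
      = kg⁻¹·m⁻²·s³·A².
  So S⁻¹ = kg·m²·s⁻³·A⁻².
  F = C/V (capacitance = charge per voltage),
      = A·s/(kg·m²·s⁻³·A⁻¹) (substituting C and V),
      = kg⁻¹·m⁻²·s⁴·A².
  So F⁻² = kg²·m⁴·s⁻⁸·A⁻⁴.
  Sv = J/kg (equivalent dose = energy per mass),
      = m²·s⁻².
  So Sv⁻² = m⁻⁴·s⁴.
  Combining: S⁻¹·F⁻²·Sv⁻²·m⁻¹ = (kg·m²·s⁻³·A⁻²) · (kg²·m⁴·s⁻⁸·A⁻⁴) · (m⁻⁴·s⁴) · m⁻¹ = kg³·m·s⁻⁷·A⁻⁶.
Right side:
  J = kg·m²·s⁻².
  So J⁻¹ = kg⁻¹·m⁻²·s².
  H = kg·m²·s⁻²·A⁻².
  Pa = kg·m⁻¹·s⁻².
  S = kg⁻¹·m⁻²·s³·A².
  So S⁻¹ = kg·m²·s⁻³·A⁻².
  F = kg⁻¹·m⁻²·s⁴·A².
  So F⁻² = kg²·m⁴·s⁻⁸·A⁻⁴.
  Ω = kg·m²·s⁻³·A⁻².
  So Ω⁻¹ = kg⁻¹·m⁻²·s³·A².
  Sv = m²·s⁻².
  So Sv⁻¹ = m⁻²·s².
  Combining: J⁻¹·H·Pa·S⁻¹·s⁻¹·m²·F⁻²·Ω⁻¹·Sv⁻¹ = (kg⁻¹·m⁻²·s²) · (kg·m²·s⁻²·A⁻²) · (kg·m⁻¹·s⁻²) · (kg·m²·s⁻³·A⁻²) · s⁻¹ · m² · (kg²·m⁴·s⁻⁸·A⁻⁴) · (kg⁻¹·m⁻²·s³·A²) · (m⁻²·s²) = kg³·m³·s⁻⁹·A⁻⁶.
Left is kg³·m·s⁻⁷·A⁻⁶; right is kg³·m³·s⁻⁹·A⁻⁶ — different.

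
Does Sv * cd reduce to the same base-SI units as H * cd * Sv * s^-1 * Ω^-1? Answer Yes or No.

Yes

Left side:
  Sv = J/kg (equivalent dose = energy per mass),
      = m²·s⁻².
  Combining: Sv·cd = (m²·s⁻²) · cd = m²·s⁻²·cd.
Right side:
  H = kg·m²·s⁻²·A⁻².
  Sv = m²·s⁻².
  Ω = kg·m²·s⁻³·A⁻².
  So Ω⁻¹ = kg⁻¹·m⁻²·s³·A².
  Combining: H·cd·Sv·s⁻¹·Ω⁻¹ = (kg·m²·s⁻²·A⁻²) · cd · (m²·s⁻²) · s⁻¹ · (kg⁻¹·m⁻²·s³·A²) = m²·s⁻²·cd.
Both reduce to m²·s⁻²·cd.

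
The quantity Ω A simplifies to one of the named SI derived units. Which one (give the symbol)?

V

Ω = V/A (resistance = voltage per current),
    = kg·m²·s⁻³·A⁻².
Combining: Ω·A = (kg·m²·s⁻³·A⁻²) · A = kg·m²·s⁻³·A⁻¹.
kg·m²·s⁻³·A⁻¹ is the base-SI form of the volt.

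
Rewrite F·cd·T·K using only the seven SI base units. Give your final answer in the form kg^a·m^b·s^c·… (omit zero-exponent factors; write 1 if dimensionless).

F = kg⁻¹·m⁻²·s⁴·A².
T = kg·s⁻²·A⁻¹.
Combining: F·cd·T·K = (kg⁻¹·m⁻²·s⁴·A²) · cd · (kg·s⁻²·A⁻¹) · K = m⁻²·s²·A·K·cd.

m⁻²·s²·A·K·cd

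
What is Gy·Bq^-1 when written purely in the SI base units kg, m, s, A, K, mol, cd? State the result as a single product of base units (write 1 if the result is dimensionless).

m²·s⁻¹

Gy = J/kg (absorbed dose = energy per mass),
    = m²·s⁻².
Bq = 1/s = s⁻¹ (activity is decays per second).
So Bq⁻¹ = s.
Combining: Gy·Bq⁻¹ = (m²·s⁻²) · s = m²·s⁻¹.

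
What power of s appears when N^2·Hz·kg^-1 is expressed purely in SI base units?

-5

N = kg·m/s² = kg·m·s⁻² (force = mass × acceleration).
So N² = kg²·m²·s⁻⁴.
Hz = 1/s = s⁻¹ (frequency is cycles per second).
Combining: N²·Hz·kg⁻¹ = (kg²·m²·s⁻⁴) · s⁻¹ · kg⁻¹ = kg·m²·s⁻⁵.
The exponent of s is -5.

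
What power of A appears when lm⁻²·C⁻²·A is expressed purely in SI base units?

-1

lm = cd·sr = cd (luminous flux; sr is dimensionless).
So lm⁻² = cd⁻².
C = A·s = s·A (charge = current × time).
So C⁻² = s⁻²·A⁻².
Combining: lm⁻²·C⁻²·A = cd⁻² · (s⁻²·A⁻²) · A = s⁻²·A⁻¹·cd⁻².
The exponent of A is -1.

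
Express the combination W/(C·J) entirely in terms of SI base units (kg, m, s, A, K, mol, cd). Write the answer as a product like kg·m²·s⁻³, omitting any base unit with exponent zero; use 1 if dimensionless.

W = kg·m²·s⁻³.
C = s·A.
So C⁻¹ = s⁻¹·A⁻¹.
J = kg·m²·s⁻².
So J⁻¹ = kg⁻¹·m⁻²·s².
Combining: W·C⁻¹·J⁻¹ = (kg·m²·s⁻³) · (s⁻¹·A⁻¹) · (kg⁻¹·m⁻²·s²) = s⁻²·A⁻¹.

s⁻²·A⁻¹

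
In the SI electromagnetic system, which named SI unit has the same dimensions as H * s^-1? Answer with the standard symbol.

H = Wb/A (inductance = flux per current),
    = kg·m²·s⁻²·A⁻².
Combining: H·s⁻¹ = (kg·m²·s⁻²·A⁻²) · s⁻¹ = kg·m²·s⁻³·A⁻².
kg·m²·s⁻³·A⁻² is the base-SI form of the ohm.

Ω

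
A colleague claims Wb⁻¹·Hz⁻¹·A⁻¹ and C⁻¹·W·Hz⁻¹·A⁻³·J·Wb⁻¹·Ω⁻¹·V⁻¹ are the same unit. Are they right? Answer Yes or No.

Left side:
  Wb = V·s (flux: a volt is a weber per second),
      = kg·m²·s⁻²·A⁻¹.
  So Wb⁻¹ = kg⁻¹·m⁻²·s²·A.
  Hz = 1/s = s⁻¹ (frequency is cycles per second).
  So Hz⁻¹ = s.
  Combining: Wb⁻¹·Hz⁻¹·A⁻¹ = (kg⁻¹·m⁻²·s²·A) · s · A⁻¹ = kg⁻¹·m⁻²·s³.
Right side:
  C = A·s = s·A (charge = current × time).
  So C⁻¹ = s⁻¹·A⁻¹.
  W = J/s (power = energy per time),
      = kg·m²·s⁻³.
  Hz = 1/s = s⁻¹ (frequency is cycles per second).
  So Hz⁻¹ = s.
  J = N·m (work = force × distance),
      = kg·m²·s⁻².
  Wb = V·s (flux: a volt is a weber per second),
      = kg·m²·s⁻²·A⁻¹.
  So Wb⁻¹ = kg⁻¹·m⁻²·s²·A.
  Ω = V/A (resistance = voltage per current),
      = kg·m²·s⁻³·A⁻².
  So Ω⁻¹ = kg⁻¹·m⁻²·s³·A².
  V = W/A (potential = power per current),
      = kg·m²·s⁻³·A⁻¹.
  So V⁻¹ = kg⁻¹·m⁻²·s³·A.
  Combining: C⁻¹·W·Hz⁻¹·A⁻³·J·Wb⁻¹·Ω⁻¹·V⁻¹ = (s⁻¹·A⁻¹) · (kg·m²·s⁻³) · s · A⁻³ · (kg·m²·s⁻²) · (kg⁻¹·m⁻²·s²·A) · (kg⁻¹·m⁻²·s³·A²) · (kg⁻¹·m⁻²·s³·A) = kg⁻¹·m⁻²·s³.
Both reduce to kg⁻¹·m⁻²·s³.

Yes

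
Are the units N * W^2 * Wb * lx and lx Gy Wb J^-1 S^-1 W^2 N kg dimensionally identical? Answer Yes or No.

Left side:
  N = kg·m·s⁻².
  W = kg·m²·s⁻³.
  So W² = kg²·m⁴·s⁻⁶.
  Wb = kg·m²·s⁻²·A⁻¹.
  lx = m⁻²·cd.
  Combining: N·W²·Wb·lx = (kg·m·s⁻²) · (kg²·m⁴·s⁻⁶) · (kg·m²·s⁻²·A⁻¹) · (m⁻²·cd) = kg⁴·m⁵·s⁻¹⁰·A⁻¹·cd.
Right side:
  lx = lm/m² (illuminance = luminous flux per area),
      = m⁻²·cd.
  Gy = J/kg (absorbed dose = energy per mass),
      = m²·s⁻².
  Wb = V·s (flux: a volt is a weber per second),
      = kg·m²·s⁻²·A⁻¹.
  J = N·m (work = force × distance),
      = kg·m²·s⁻².
  So J⁻¹ = kg⁻¹·m⁻²·s².
  S = 1/Ω (conductance is reciprocal resistance),
      = kg⁻¹·m⁻²·s³·A².
  So S⁻¹ = kg·m²·s⁻³·A⁻².
  W = J/s (power = energy per time),
      = kg·m²·s⁻³.
  So W² = kg²·m⁴·s⁻⁶.
  N = kg·m/s² = kg·m·s⁻² (force = mass × acceleration).
  Combining: lx·Gy·Wb·J⁻¹·S⁻¹·W²·N·kg = (m⁻²·cd) · (m²·s⁻²) · (kg·m²·s⁻²·A⁻¹) · (kg⁻¹·m⁻²·s²) · (kg·m²·s⁻³·A⁻²) · (kg²·m⁴·s⁻⁶) · (kg·m·s⁻²) · kg = kg⁵·m⁷·s⁻¹³·A⁻³·cd.
Left is kg⁴·m⁵·s⁻¹⁰·A⁻¹·cd; right is kg⁵·m⁷·s⁻¹³·A⁻³·cd — different.

No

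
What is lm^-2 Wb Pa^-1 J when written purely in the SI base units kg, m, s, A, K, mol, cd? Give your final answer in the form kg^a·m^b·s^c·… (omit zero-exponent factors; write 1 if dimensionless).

kg·m⁵·s⁻²·A⁻¹·cd⁻²

lm = cd.
So lm⁻² = cd⁻².
Wb = kg·m²·s⁻²·A⁻¹.
Pa = kg·m⁻¹·s⁻².
So Pa⁻¹ = kg⁻¹·m·s².
J = kg·m²·s⁻².
Combining: lm⁻²·Wb·Pa⁻¹·J = cd⁻² · (kg·m²·s⁻²·A⁻¹) · (kg⁻¹·m·s²) · (kg·m²·s⁻²) = kg·m⁵·s⁻²·A⁻¹·cd⁻².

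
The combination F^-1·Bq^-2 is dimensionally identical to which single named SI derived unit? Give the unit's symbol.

H

F = C/V (capacitance = charge per voltage),
    = A·s/(kg·m²·s⁻³·A⁻¹) (substituting C and V),
    = kg⁻¹·m⁻²·s⁴·A².
So F⁻¹ = kg·m²·s⁻⁴·A⁻².
Bq = 1/s = s⁻¹ (activity is decays per second).
So Bq⁻² = s².
Combining: F⁻¹·Bq⁻² = (kg·m²·s⁻⁴·A⁻²) · s² = kg·m²·s⁻²·A⁻².
kg·m²·s⁻²·A⁻² is the base-SI form of the henry.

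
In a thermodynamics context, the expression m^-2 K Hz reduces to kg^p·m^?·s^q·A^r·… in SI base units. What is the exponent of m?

Hz = 1/s = s⁻¹ (frequency is cycles per second).
Combining: m⁻²·K·Hz = m⁻² · K · s⁻¹ = m⁻²·s⁻¹·K.
The exponent of m is -2.

-2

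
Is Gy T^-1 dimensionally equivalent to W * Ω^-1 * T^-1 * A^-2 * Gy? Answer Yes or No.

Yes

Left side:
  Gy = J/kg (absorbed dose = energy per mass),
      = m²·s⁻².
  T = Wb/m² (flux density = flux per area),
      = kg·s⁻²·A⁻¹.
  So T⁻¹ = kg⁻¹·s²·A.
  Combining: Gy·T⁻¹ = (m²·s⁻²) · (kg⁻¹·s²·A) = kg⁻¹·m²·A.
Right side:
  W = kg·m²·s⁻³.
  Ω = kg·m²·s⁻³·A⁻².
  So Ω⁻¹ = kg⁻¹·m⁻²·s³·A².
  T = kg·s⁻²·A⁻¹.
  So T⁻¹ = kg⁻¹·s²·A.
  Gy = m²·s⁻².
  Combining: W·Ω⁻¹·T⁻¹·A⁻²·Gy = (kg·m²·s⁻³) · (kg⁻¹·m⁻²·s³·A²) · (kg⁻¹·s²·A) · A⁻² · (m²·s⁻²) = kg⁻¹·m²·A.
Both reduce to kg⁻¹·m²·A.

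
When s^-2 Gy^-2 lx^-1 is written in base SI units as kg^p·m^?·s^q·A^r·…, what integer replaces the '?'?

Gy = J/kg (absorbed dose = energy per mass),
    = m²·s⁻².
So Gy⁻² = m⁻⁴·s⁴.
lx = lm/m² (illuminance = luminous flux per area),
    = m⁻²·cd.
So lx⁻¹ = m²·cd⁻¹.
Combining: s⁻²·Gy⁻²·lx⁻¹ = s⁻² · (m⁻⁴·s⁴) · (m²·cd⁻¹) = m⁻²·s²·cd⁻¹.
The exponent of m is -2.

-2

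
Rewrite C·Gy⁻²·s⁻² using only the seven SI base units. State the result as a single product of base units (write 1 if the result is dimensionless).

m⁻⁴·s³·A

C = A·s = s·A (charge = current × time).
Gy = J/kg (absorbed dose = energy per mass),
    = m²·s⁻².
So Gy⁻² = m⁻⁴·s⁴.
Combining: C·Gy⁻²·s⁻² = (s·A) · (m⁻⁴·s⁴) · s⁻² = m⁻⁴·s³·A.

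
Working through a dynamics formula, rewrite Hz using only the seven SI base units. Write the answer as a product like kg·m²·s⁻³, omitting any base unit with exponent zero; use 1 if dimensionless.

s⁻¹

Hz = s⁻¹.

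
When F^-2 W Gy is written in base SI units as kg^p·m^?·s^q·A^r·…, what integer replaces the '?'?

F = C/V (capacitance = charge per voltage),
    = A·s/(kg·m²·s⁻³·A⁻¹) (substituting C and V),
    = kg⁻¹·m⁻²·s⁴·A².
So F⁻² = kg²·m⁴·s⁻⁸·A⁻⁴.
W = J/s (power = energy per time),
    = kg·m²·s⁻³.
Gy = J/kg (absorbed dose = energy per mass),
    = m²·s⁻².
Combining: F⁻²·W·Gy = (kg²·m⁴·s⁻⁸·A⁻⁴) · (kg·m²·s⁻³) · (m²·s⁻²) = kg³·m⁸·s⁻¹³·A⁻⁴.
The exponent of m is 8.

8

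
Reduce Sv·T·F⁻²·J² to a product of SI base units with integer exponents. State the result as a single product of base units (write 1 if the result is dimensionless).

kg⁵·m¹⁰·s⁻¹⁶·A⁻⁵

Sv = m²·s⁻².
T = kg·s⁻²·A⁻¹.
F = kg⁻¹·m⁻²·s⁴·A².
So F⁻² = kg²·m⁴·s⁻⁸·A⁻⁴.
J = kg·m²·s⁻².
So J² = kg²·m⁴·s⁻⁴.
Combining: Sv·T·F⁻²·J² = (m²·s⁻²) · (kg·s⁻²·A⁻¹) · (kg²·m⁴·s⁻⁸·A⁻⁴) · (kg²·m⁴·s⁻⁴) = kg⁵·m¹⁰·s⁻¹⁶·A⁻⁵.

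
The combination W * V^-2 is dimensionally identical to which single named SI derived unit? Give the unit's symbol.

S

W = J/s (power = energy per time),
    = kg·m²·s⁻³.
V = W/A (potential = power per current),
    = kg·m²·s⁻³·A⁻¹.
So V⁻² = kg⁻²·m⁻⁴·s⁶·A².
Combining: W·V⁻² = (kg·m²·s⁻³) · (kg⁻²·m⁻⁴·s⁶·A²) = kg⁻¹·m⁻²·s³·A².
kg⁻¹·m⁻²·s³·A² is the base-SI form of the siemens.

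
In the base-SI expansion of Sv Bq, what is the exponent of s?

Sv = J/kg (equivalent dose = energy per mass),
    = m²·s⁻².
Bq = 1/s = s⁻¹ (activity is decays per second).
Combining: Sv·Bq = (m²·s⁻²) · s⁻¹ = m²·s⁻³.
The exponent of s is -3.

-3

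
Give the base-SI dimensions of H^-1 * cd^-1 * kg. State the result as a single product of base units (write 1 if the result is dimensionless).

H = Wb/A (inductance = flux per current),
    = kg·m²·s⁻²·A⁻².
So H⁻¹ = kg⁻¹·m⁻²·s²·A².
Combining: H⁻¹·cd⁻¹·kg = (kg⁻¹·m⁻²·s²·A²) · cd⁻¹ · kg = m⁻²·s²·A²·cd⁻¹.

m⁻²·s²·A²·cd⁻¹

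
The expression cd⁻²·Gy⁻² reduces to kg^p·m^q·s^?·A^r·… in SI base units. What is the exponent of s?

Gy = m²·s⁻².
So Gy⁻² = m⁻⁴·s⁴.
Combining: cd⁻²·Gy⁻² = cd⁻² · (m⁻⁴·s⁴) = m⁻⁴·s⁴·cd⁻².
The exponent of s is 4.

4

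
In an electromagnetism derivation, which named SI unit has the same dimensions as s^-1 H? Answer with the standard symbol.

H = kg·m²·s⁻²·A⁻².
Combining: s⁻¹·H = s⁻¹ · (kg·m²·s⁻²·A⁻²) = kg·m²·s⁻³·A⁻².
kg·m²·s⁻³·A⁻² is the base-SI form of the ohm.

Ω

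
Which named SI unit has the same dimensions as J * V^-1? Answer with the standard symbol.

J = N·m (work = force × distance),
    = kg·m²·s⁻².
V = W/A (potential = power per current),
    = kg·m²·s⁻³·A⁻¹.
So V⁻¹ = kg⁻¹·m⁻²·s³·A.
Combining: J·V⁻¹ = (kg·m²·s⁻²) · (kg⁻¹·m⁻²·s³·A) = s·A.
s·A is the base-SI form of the coulomb.

C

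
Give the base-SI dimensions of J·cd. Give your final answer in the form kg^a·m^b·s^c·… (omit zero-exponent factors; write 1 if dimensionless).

kg·m²·s⁻²·cd

J = N·m (work = force × distance),
    = kg·m²·s⁻².
Combining: J·cd = (kg·m²·s⁻²) · cd = kg·m²·s⁻²·cd.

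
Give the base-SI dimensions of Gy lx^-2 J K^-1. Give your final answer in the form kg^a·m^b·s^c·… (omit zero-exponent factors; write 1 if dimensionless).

Gy = m²·s⁻².
lx = m⁻²·cd.
So lx⁻² = m⁴·cd⁻².
J = kg·m²·s⁻².
Combining: Gy·lx⁻²·J·K⁻¹ = (m²·s⁻²) · (m⁴·cd⁻²) · (kg·m²·s⁻²) · K⁻¹ = kg·m⁸·s⁻⁴·K⁻¹·cd⁻².

kg·m⁸·s⁻⁴·K⁻¹·cd⁻²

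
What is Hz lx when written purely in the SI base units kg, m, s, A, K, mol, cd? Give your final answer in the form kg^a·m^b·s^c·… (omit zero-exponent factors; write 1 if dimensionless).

m⁻²·s⁻¹·cd

Hz = 1/s = s⁻¹ (frequency is cycles per second).
lx = lm/m² (illuminance = luminous flux per area),
    = m⁻²·cd.
Combining: Hz·lx = s⁻¹ · (m⁻²·cd) = m⁻²·s⁻¹·cd.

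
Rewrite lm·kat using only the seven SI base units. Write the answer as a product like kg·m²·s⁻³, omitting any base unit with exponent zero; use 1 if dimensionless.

s⁻¹·mol·cd

lm = cd·sr = cd (luminous flux; sr is dimensionless).
kat = mol/s = s⁻¹·mol (catalytic activity).
Combining: lm·kat = cd · (s⁻¹·mol) = s⁻¹·mol·cd.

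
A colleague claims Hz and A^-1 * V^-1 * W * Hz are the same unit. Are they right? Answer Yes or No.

Left side:
  Hz = 1/s = s⁻¹ (frequency is cycles per second).
Right side:
  V = W/A (potential = power per current),
      = kg·m²·s⁻³·A⁻¹.
  So V⁻¹ = kg⁻¹·m⁻²·s³·A.
  W = J/s (power = energy per time),
      = kg·m²·s⁻³.
  Hz = 1/s = s⁻¹ (frequency is cycles per second).
  Combining: A⁻¹·V⁻¹·W·Hz = A⁻¹ · (kg⁻¹·m⁻²·s³·A) · (kg·m²·s⁻³) · s⁻¹ = s⁻¹.
Both reduce to s⁻¹.

Yes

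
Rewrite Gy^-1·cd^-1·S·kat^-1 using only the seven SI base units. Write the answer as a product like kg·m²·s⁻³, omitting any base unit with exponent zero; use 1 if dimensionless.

kg⁻¹·m⁻⁴·s⁶·A²·mol⁻¹·cd⁻¹

Gy = J/kg (absorbed dose = energy per mass),
    = m²·s⁻².
So Gy⁻¹ = m⁻²·s².
S = 1/Ω (conductance is reciprocal resistance),
    = kg⁻¹·m⁻²·s³·A².
kat = mol/s = s⁻¹·mol (catalytic activity).
So kat⁻¹ = s·mol⁻¹.
Combining: Gy⁻¹·cd⁻¹·S·kat⁻¹ = (m⁻²·s²) · cd⁻¹ · (kg⁻¹·m⁻²·s³·A²) · (s·mol⁻¹) = kg⁻¹·m⁻⁴·s⁶·A²·mol⁻¹·cd⁻¹.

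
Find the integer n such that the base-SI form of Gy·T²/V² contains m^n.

-2

Gy = J/kg (absorbed dose = energy per mass),
    = m²·s⁻².
T = Wb/m² (flux density = flux per area),
    = kg·s⁻²·A⁻¹.
So T² = kg²·s⁻⁴·A⁻².
V = W/A (potential = power per current),
    = kg·m²·s⁻³·A⁻¹.
So V⁻² = kg⁻²·m⁻⁴·s⁶·A².
Combining: Gy·T²·V⁻² = (m²·s⁻²) · (kg²·s⁻⁴·A⁻²) · (kg⁻²·m⁻⁴·s⁶·A²) = m⁻².
The exponent of m is -2.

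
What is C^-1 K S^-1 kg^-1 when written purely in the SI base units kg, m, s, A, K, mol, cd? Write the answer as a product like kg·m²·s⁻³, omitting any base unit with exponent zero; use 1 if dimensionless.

m²·s⁻⁴·A⁻³·K

C = s·A.
So C⁻¹ = s⁻¹·A⁻¹.
S = kg⁻¹·m⁻²·s³·A².
So S⁻¹ = kg·m²·s⁻³·A⁻².
Combining: C⁻¹·K·S⁻¹·kg⁻¹ = (s⁻¹·A⁻¹) · K · (kg·m²·s⁻³·A⁻²) · kg⁻¹ = m²·s⁻⁴·A⁻³·K.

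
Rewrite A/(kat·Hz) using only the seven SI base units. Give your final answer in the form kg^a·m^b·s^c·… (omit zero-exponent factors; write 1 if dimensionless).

kat = s⁻¹·mol.
So kat⁻¹ = s·mol⁻¹.
Hz = s⁻¹.
So Hz⁻¹ = s.
Combining: kat⁻¹·A·Hz⁻¹ = (s·mol⁻¹) · A · s = s²·A·mol⁻¹.

s²·A·mol⁻¹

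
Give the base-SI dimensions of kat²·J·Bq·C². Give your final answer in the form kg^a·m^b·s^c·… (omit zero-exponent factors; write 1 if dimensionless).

kg·m²·s⁻³·A²·mol²

kat = mol/s = s⁻¹·mol (catalytic activity).
So kat² = s⁻²·mol².
J = N·m (work = force × distance),
    = kg·m²·s⁻².
Bq = 1/s = s⁻¹ (activity is decays per second).
C = A·s = s·A (charge = current × time).
So C² = s²·A².
Combining: kat²·J·Bq·C² = (s⁻²·mol²) · (kg·m²·s⁻²) · s⁻¹ · (s²·A²) = kg·m²·s⁻³·A²·mol².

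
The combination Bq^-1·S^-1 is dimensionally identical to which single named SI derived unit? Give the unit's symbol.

H

Bq = s⁻¹.
So Bq⁻¹ = s.
S = kg⁻¹·m⁻²·s³·A².
So S⁻¹ = kg·m²·s⁻³·A⁻².
Combining: Bq⁻¹·S⁻¹ = s · (kg·m²·s⁻³·A⁻²) = kg·m²·s⁻²·A⁻².
kg·m²·s⁻²·A⁻² is the base-SI form of the henry.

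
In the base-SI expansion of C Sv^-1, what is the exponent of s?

C = s·A.
Sv = m²·s⁻².
So Sv⁻¹ = m⁻²·s².
Combining: C·Sv⁻¹ = (s·A) · (m⁻²·s²) = m⁻²·s³·A.
The exponent of s is 3.

3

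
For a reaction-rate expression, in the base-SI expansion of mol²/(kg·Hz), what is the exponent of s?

Hz = 1/s = s⁻¹ (frequency is cycles per second).
So Hz⁻¹ = s.
Combining: mol²·kg⁻¹·Hz⁻¹ = mol² · kg⁻¹ · s = kg⁻¹·s·mol².
The exponent of s is 1.

1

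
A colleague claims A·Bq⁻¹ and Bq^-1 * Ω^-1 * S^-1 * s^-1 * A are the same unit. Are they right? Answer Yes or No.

Left side:
  Bq = 1/s = s⁻¹ (activity is decays per second).
  So Bq⁻¹ = s.
  Combining: A·Bq⁻¹ = A · s = s·A.
Right side:
  Bq = s⁻¹.
  So Bq⁻¹ = s.
  Ω = kg·m²·s⁻³·A⁻².
  So Ω⁻¹ = kg⁻¹·m⁻²·s³·A².
  S = kg⁻¹·m⁻²·s³·A².
  So S⁻¹ = kg·m²·s⁻³·A⁻².
  Combining: Bq⁻¹·Ω⁻¹·S⁻¹·s⁻¹·A = s · (kg⁻¹·m⁻²·s³·A²) · (kg·m²·s⁻³·A⁻²) · s⁻¹ · A = A.
Left is s·A; right is A — different.

No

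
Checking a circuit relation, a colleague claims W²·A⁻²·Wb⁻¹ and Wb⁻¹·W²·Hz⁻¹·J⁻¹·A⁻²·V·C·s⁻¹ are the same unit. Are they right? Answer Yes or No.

Yes

Left side:
  W = J/s (power = energy per time),
      = kg·m²·s⁻³.
  So W² = kg²·m⁴·s⁻⁶.
  Wb = V·s (flux: a volt is a weber per second),
      = kg·m²·s⁻²·A⁻¹.
  So Wb⁻¹ = kg⁻¹·m⁻²·s²·A.
  Combining: W²·A⁻²·Wb⁻¹ = (kg²·m⁴·s⁻⁶) · A⁻² · (kg⁻¹·m⁻²·s²·A) = kg·m²·s⁻⁴·A⁻¹.
Right side:
  Wb = V·s (flux: a volt is a weber per second),
      = kg·m²·s⁻²·A⁻¹.
  So Wb⁻¹ = kg⁻¹·m⁻²·s²·A.
  W = J/s (power = energy per time),
      = kg·m²·s⁻³.
  So W² = kg²·m⁴·s⁻⁶.
  Hz = 1/s = s⁻¹ (frequency is cycles per second).
  So Hz⁻¹ = s.
  J = N·m (work = force × distance),
      = kg·m²·s⁻².
  So J⁻¹ = kg⁻¹·m⁻²·s².
  V = W/A (potential = power per current),
      = kg·m²·s⁻³·A⁻¹.
  C = A·s = s·A (charge = current × time).
  Combining: Wb⁻¹·W²·Hz⁻¹·J⁻¹·A⁻²·V·C·s⁻¹ = (kg⁻¹·m⁻²·s²·A) · (kg²·m⁴·s⁻⁶) · s · (kg⁻¹·m⁻²·s²) · A⁻² · (kg·m²·s⁻³·A⁻¹) · (s·A) · s⁻¹ = kg·m²·s⁻⁴·A⁻¹.
Both reduce to kg·m²·s⁻⁴·A⁻¹.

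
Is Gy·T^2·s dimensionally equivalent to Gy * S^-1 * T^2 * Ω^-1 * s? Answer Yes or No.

Left side:
  Gy = J/kg (absorbed dose = energy per mass),
      = m²·s⁻².
  T = Wb/m² (flux density = flux per area),
      = kg·s⁻²·A⁻¹.
  So T² = kg²·s⁻⁴·A⁻².
  Combining: Gy·T²·s = (m²·s⁻²) · (kg²·s⁻⁴·A⁻²) · s = kg²·m²·s⁻⁵·A⁻².
Right side:
  Gy = m²·s⁻².
  S = kg⁻¹·m⁻²·s³·A².
  So S⁻¹ = kg·m²·s⁻³·A⁻².
  T = kg·s⁻²·A⁻¹.
  So T² = kg²·s⁻⁴·A⁻².
  Ω = kg·m²·s⁻³·A⁻².
  So Ω⁻¹ = kg⁻¹·m⁻²·s³·A².
  Combining: Gy·S⁻¹·T²·Ω⁻¹·s = (m²·s⁻²) · (kg·m²·s⁻³·A⁻²) · (kg²·s⁻⁴·A⁻²) · (kg⁻¹·m⁻²·s³·A²) · s = kg²·m²·s⁻⁵·A⁻².
Both reduce to kg²·m²·s⁻⁵·A⁻².

Yes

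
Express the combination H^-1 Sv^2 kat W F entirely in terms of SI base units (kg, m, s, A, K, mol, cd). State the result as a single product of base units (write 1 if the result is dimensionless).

kg⁻¹·m²·s⁻²·A⁴·mol

H = kg·m²·s⁻²·A⁻².
So H⁻¹ = kg⁻¹·m⁻²·s²·A².
Sv = m²·s⁻².
So Sv² = m⁴·s⁻⁴.
kat = s⁻¹·mol.
W = kg·m²·s⁻³.
F = kg⁻¹·m⁻²·s⁴·A².
Combining: H⁻¹·Sv²·kat·W·F = (kg⁻¹·m⁻²·s²·A²) · (m⁴·s⁻⁴) · (s⁻¹·mol) · (kg·m²·s⁻³) · (kg⁻¹·m⁻²·s⁴·A²) = kg⁻¹·m²·s⁻²·A⁴·mol.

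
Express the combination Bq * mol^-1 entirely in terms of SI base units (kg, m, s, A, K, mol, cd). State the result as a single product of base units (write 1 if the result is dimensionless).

Bq = s⁻¹.
Combining: Bq·mol⁻¹ = s⁻¹ · mol⁻¹ = s⁻¹·mol⁻¹.

s⁻¹·mol⁻¹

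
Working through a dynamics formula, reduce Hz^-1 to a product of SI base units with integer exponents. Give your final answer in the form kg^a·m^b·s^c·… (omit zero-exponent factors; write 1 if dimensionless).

Hz = 1/s = s⁻¹ (frequency is cycles per second).
So Hz⁻¹ = s.

s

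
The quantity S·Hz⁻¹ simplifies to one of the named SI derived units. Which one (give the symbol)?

F

S = kg⁻¹·m⁻²·s³·A².
Hz = s⁻¹.
So Hz⁻¹ = s.
Combining: S·Hz⁻¹ = (kg⁻¹·m⁻²·s³·A²) · s = kg⁻¹·m⁻²·s⁴·A².
kg⁻¹·m⁻²·s⁴·A² is the base-SI form of the farad.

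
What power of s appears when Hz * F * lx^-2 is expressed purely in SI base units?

3

Hz = 1/s = s⁻¹ (frequency is cycles per second).
F = C/V (capacitance = charge per voltage),
    = A·s/(kg·m²·s⁻³·A⁻¹) (substituting C and V),
    = kg⁻¹·m⁻²·s⁴·A².
lx = lm/m² (illuminance = luminous flux per area),
    = m⁻²·cd.
So lx⁻² = m⁴·cd⁻².
Combining: Hz·F·lx⁻² = s⁻¹ · (kg⁻¹·m⁻²·s⁴·A²) · (m⁴·cd⁻²) = kg⁻¹·m²·s³·A²·cd⁻².
The exponent of s is 3.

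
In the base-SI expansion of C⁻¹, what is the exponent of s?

-1

C = A·s = s·A (charge = current × time).
So C⁻¹ = s⁻¹·A⁻¹.
The exponent of s is -1.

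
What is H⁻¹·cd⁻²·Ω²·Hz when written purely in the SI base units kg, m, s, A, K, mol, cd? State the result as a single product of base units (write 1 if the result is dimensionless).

H = Wb/A (inductance = flux per current),
    = kg·m²·s⁻²·A⁻².
So H⁻¹ = kg⁻¹·m⁻²·s²·A².
Ω = V/A (resistance = voltage per current),
    = kg·m²·s⁻³·A⁻².
So Ω² = kg²·m⁴·s⁻⁶·A⁻⁴.
Hz = 1/s = s⁻¹ (frequency is cycles per second).
Combining: H⁻¹·cd⁻²·Ω²·Hz = (kg⁻¹·m⁻²·s²·A²) · cd⁻² · (kg²·m⁴·s⁻⁶·A⁻⁴) · s⁻¹ = kg·m²·s⁻⁵·A⁻²·cd⁻².

kg·m²·s⁻⁵·A⁻²·cd⁻²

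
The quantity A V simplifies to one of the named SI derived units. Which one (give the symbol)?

W

V = kg·m²·s⁻³·A⁻¹.
Combining: A·V = A · (kg·m²·s⁻³·A⁻¹) = kg·m²·s⁻³.
kg·m²·s⁻³ is the base-SI form of the watt.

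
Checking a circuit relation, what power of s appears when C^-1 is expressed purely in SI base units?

-1

C = A·s = s·A (charge = current × time).
So C⁻¹ = s⁻¹·A⁻¹.
The exponent of s is -1.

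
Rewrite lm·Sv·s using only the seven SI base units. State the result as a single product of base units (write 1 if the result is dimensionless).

m²·s⁻¹·cd

lm = cd.
Sv = m²·s⁻².
Combining: lm·Sv·s = cd · (m²·s⁻²) · s = m²·s⁻¹·cd.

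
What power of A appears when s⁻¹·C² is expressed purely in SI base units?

2

C = A·s = s·A (charge = current × time).
So C² = s²·A².
Combining: s⁻¹·C² = s⁻¹ · (s²·A²) = s·A².
The exponent of A is 2.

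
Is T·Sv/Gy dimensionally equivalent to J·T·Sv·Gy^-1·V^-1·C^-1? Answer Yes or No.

Yes

Left side:
  T = Wb/m² (flux density = flux per area),
      = kg·s⁻²·A⁻¹.
  Sv = J/kg (equivalent dose = energy per mass),
      = m²·s⁻².
  Gy = J/kg (absorbed dose = energy per mass),
      = m²·s⁻².
  So Gy⁻¹ = m⁻²·s².
  Combining: T·Sv·Gy⁻¹ = (kg·s⁻²·A⁻¹) · (m²·s⁻²) · (m⁻²·s²) = kg·s⁻²·A⁻¹.
Right side:
  J = N·m (work = force × distance),
      = kg·m²·s⁻².
  T = Wb/m² (flux density = flux per area),
      = kg·s⁻²·A⁻¹.
  Sv = J/kg (equivalent dose = energy per mass),
      = m²·s⁻².
  Gy = J/kg (absorbed dose = energy per mass),
      = m²·s⁻².
  So Gy⁻¹ = m⁻²·s².
  V = W/A (potential = power per current),
      = kg·m²·s⁻³·A⁻¹.
  So V⁻¹ = kg⁻¹·m⁻²·s³·A.
  C = A·s = s·A (charge = current × time).
  So C⁻¹ = s⁻¹·A⁻¹.
  Combining: J·T·Sv·Gy⁻¹·V⁻¹·C⁻¹ = (kg·m²·s⁻²) · (kg·s⁻²·A⁻¹) · (m²·s⁻²) · (m⁻²·s²) · (kg⁻¹·m⁻²·s³·A) · (s⁻¹·A⁻¹) = kg·s⁻²·A⁻¹.
Both reduce to kg·s⁻²·A⁻¹.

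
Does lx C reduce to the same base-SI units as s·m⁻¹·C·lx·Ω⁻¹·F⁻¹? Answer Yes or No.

No

Left side:
  lx = lm/m² (illuminance = luminous flux per area),
      = m⁻²·cd.
  C = A·s = s·A (charge = current × time).
  Combining: lx·C = (m⁻²·cd) · (s·A) = m⁻²·s·A·cd.
Right side:
  C = s·A.
  lx = m⁻²·cd.
  Ω = kg·m²·s⁻³·A⁻².
  So Ω⁻¹ = kg⁻¹·m⁻²·s³·A².
  F = kg⁻¹·m⁻²·s⁴·A².
  So F⁻¹ = kg·m²·s⁻⁴·A⁻².
  Combining: s·m⁻¹·C·lx·Ω⁻¹·F⁻¹ = s · m⁻¹ · (s·A) · (m⁻²·cd) · (kg⁻¹·m⁻²·s³·A²) · (kg·m²·s⁻⁴·A⁻²) = m⁻³·s·A·cd.
Left is m⁻²·s·A·cd; right is m⁻³·s·A·cd — different.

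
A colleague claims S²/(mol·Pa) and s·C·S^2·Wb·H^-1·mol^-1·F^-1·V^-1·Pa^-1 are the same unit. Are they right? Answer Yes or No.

No

Left side:
  S = 1/Ω (conductance is reciprocal resistance),
      = kg⁻¹·m⁻²·s³·A².
  So S² = kg⁻²·m⁻⁴·s⁶·A⁴.
  Pa = N/m² (pressure = force per area),
      = kg·m⁻¹·s⁻².
  So Pa⁻¹ = kg⁻¹·m·s².
  Combining: mol⁻¹·S²·Pa⁻¹ = mol⁻¹ · (kg⁻²·m⁻⁴·s⁶·A⁴) · (kg⁻¹·m·s²) = kg⁻³·m⁻³·s⁸·A⁴·mol⁻¹.
Right side:
  C = s·A.
  S = kg⁻¹·m⁻²·s³·A².
  So S² = kg⁻²·m⁻⁴·s⁶·A⁴.
  Wb = kg·m²·s⁻²·A⁻¹.
  H = kg·m²·s⁻²·A⁻².
  So H⁻¹ = kg⁻¹·m⁻²·s²·A².
  F = kg⁻¹·m⁻²·s⁴·A².
  So F⁻¹ = kg·m²·s⁻⁴·A⁻².
  V = kg·m²·s⁻³·A⁻¹.
  So V⁻¹ = kg⁻¹·m⁻²·s³·A.
  Pa = kg·m⁻¹·s⁻².
  So Pa⁻¹ = kg⁻¹·m·s².
  Combining: s·C·S²·Wb·H⁻¹·mol⁻¹·F⁻¹·V⁻¹·Pa⁻¹ = s · (s·A) · (kg⁻²·m⁻⁴·s⁶·A⁴) · (kg·m²·s⁻²·A⁻¹) · (kg⁻¹·m⁻²·s²·A²) · mol⁻¹ · (kg·m²·s⁻⁴·A⁻²) · (kg⁻¹·m⁻²·s³·A) · (kg⁻¹·m·s²) = kg⁻³·m⁻³·s⁹·A⁵·mol⁻¹.
Left is kg⁻³·m⁻³·s⁸·A⁴·mol⁻¹; right is kg⁻³·m⁻³·s⁹·A⁵·mol⁻¹ — different.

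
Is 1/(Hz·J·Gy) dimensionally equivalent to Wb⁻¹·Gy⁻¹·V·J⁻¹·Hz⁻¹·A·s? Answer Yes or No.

No

Left side:
  Hz = s⁻¹.
  So Hz⁻¹ = s.
  J = kg·m²·s⁻².
  So J⁻¹ = kg⁻¹·m⁻²·s².
  Gy = m²·s⁻².
  So Gy⁻¹ = m⁻²·s².
  Combining: Hz⁻¹·J⁻¹·Gy⁻¹ = s · (kg⁻¹·m⁻²·s²) · (m⁻²·s²) = kg⁻¹·m⁻⁴·s⁵.
Right side:
  Wb = kg·m²·s⁻²·A⁻¹.
  So Wb⁻¹ = kg⁻¹·m⁻²·s²·A.
  Gy = m²·s⁻².
  So Gy⁻¹ = m⁻²·s².
  V = kg·m²·s⁻³·A⁻¹.
  J = kg·m²·s⁻².
  So J⁻¹ = kg⁻¹·m⁻²·s².
  Hz = s⁻¹.
  So Hz⁻¹ = s.
  Combining: Wb⁻¹·Gy⁻¹·V·J⁻¹·Hz⁻¹·A·s = (kg⁻¹·m⁻²·s²·A) · (m⁻²·s²) · (kg·m²·s⁻³·A⁻¹) · (kg⁻¹·m⁻²·s²) · s · A · s = kg⁻¹·m⁻⁴·s⁵·A.
Left is kg⁻¹·m⁻⁴·s⁵; right is kg⁻¹·m⁻⁴·s⁵·A — different.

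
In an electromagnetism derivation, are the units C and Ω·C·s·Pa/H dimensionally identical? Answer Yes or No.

Left side:
  C = s·A.
Right side:
  Ω = kg·m²·s⁻³·A⁻².
  C = s·A.
  H = kg·m²·s⁻²·A⁻².
  So H⁻¹ = kg⁻¹·m⁻²·s²·A².
  Pa = kg·m⁻¹·s⁻².
  Combining: Ω·C·s·H⁻¹·Pa = (kg·m²·s⁻³·A⁻²) · (s·A) · s · (kg⁻¹·m⁻²·s²·A²) · (kg·m⁻¹·s⁻²) = kg·m⁻¹·s⁻¹·A.
Left is s·A; right is kg·m⁻¹·s⁻¹·A — different.

No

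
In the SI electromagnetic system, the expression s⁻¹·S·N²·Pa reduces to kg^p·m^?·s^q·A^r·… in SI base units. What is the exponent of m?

-1

S = 1/Ω (conductance is reciprocal resistance),
    = kg⁻¹·m⁻²·s³·A².
N = kg·m/s² = kg·m·s⁻² (force = mass × acceleration).
So N² = kg²·m²·s⁻⁴.
Pa = N/m² (pressure = force per area),
    = kg·m⁻¹·s⁻².
Combining: s⁻¹·S·N²·Pa = s⁻¹ · (kg⁻¹·m⁻²·s³·A²) · (kg²·m²·s⁻⁴) · (kg·m⁻¹·s⁻²) = kg²·m⁻¹·s⁻⁴·A².
The exponent of m is -1.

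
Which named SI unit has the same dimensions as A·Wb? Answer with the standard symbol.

Wb = V·s (flux: a volt is a weber per second),
    = kg·m²·s⁻²·A⁻¹.
Combining: A·Wb = A · (kg·m²·s⁻²·A⁻¹) = kg·m²·s⁻².
kg·m²·s⁻² is the base-SI form of the joule.

J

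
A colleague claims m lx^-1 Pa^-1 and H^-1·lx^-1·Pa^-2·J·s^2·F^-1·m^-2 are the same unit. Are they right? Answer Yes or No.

Left side:
  lx = m⁻²·cd.
  So lx⁻¹ = m²·cd⁻¹.
  Pa = kg·m⁻¹·s⁻².
  So Pa⁻¹ = kg⁻¹·m·s².
  Combining: m·lx⁻¹·Pa⁻¹ = m · (m²·cd⁻¹) · (kg⁻¹·m·s²) = kg⁻¹·m⁴·s²·cd⁻¹.
Right side:
  H = kg·m²·s⁻²·A⁻².
  So H⁻¹ = kg⁻¹·m⁻²·s²·A².
  lx = m⁻²·cd.
  So lx⁻¹ = m²·cd⁻¹.
  Pa = kg·m⁻¹·s⁻².
  So Pa⁻² = kg⁻²·m²·s⁴.
  J = kg·m²·s⁻².
  F = kg⁻¹·m⁻²·s⁴·A².
  So F⁻¹ = kg·m²·s⁻⁴·A⁻².
  Combining: H⁻¹·lx⁻¹·Pa⁻²·J·s²·F⁻¹·m⁻² = (kg⁻¹·m⁻²·s²·A²) · (m²·cd⁻¹) · (kg⁻²·m²·s⁴) · (kg·m²·s⁻²) · s² · (kg·m²·s⁻⁴·A⁻²) · m⁻² = kg⁻¹·m⁴·s²·cd⁻¹.
Both reduce to kg⁻¹·m⁴·s²·cd⁻¹.

Yes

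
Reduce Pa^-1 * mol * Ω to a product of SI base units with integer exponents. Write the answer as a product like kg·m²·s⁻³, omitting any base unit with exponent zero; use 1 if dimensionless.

m³·s⁻¹·A⁻²·mol

Pa = N/m² (pressure = force per area),
    = kg·m⁻¹·s⁻².
So Pa⁻¹ = kg⁻¹·m·s².
Ω = V/A (resistance = voltage per current),
    = kg·m²·s⁻³·A⁻².
Combining: Pa⁻¹·mol·Ω = (kg⁻¹·m·s²) · mol · (kg·m²·s⁻³·A⁻²) = m³·s⁻¹·A⁻²·mol.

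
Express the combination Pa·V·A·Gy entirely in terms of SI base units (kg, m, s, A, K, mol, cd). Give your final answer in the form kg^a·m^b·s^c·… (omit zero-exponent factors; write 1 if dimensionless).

kg²·m³·s⁻⁷

Pa = kg·m⁻¹·s⁻².
V = kg·m²·s⁻³·A⁻¹.
Gy = m²·s⁻².
Combining: Pa·V·A·Gy = (kg·m⁻¹·s⁻²) · (kg·m²·s⁻³·A⁻¹) · A · (m²·s⁻²) = kg²·m³·s⁻⁷.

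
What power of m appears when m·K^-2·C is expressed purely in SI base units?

1

C = A·s = s·A (charge = current × time).
Combining: m·K⁻²·C = m · K⁻² · (s·A) = m·s·A·K⁻².
The exponent of m is 1.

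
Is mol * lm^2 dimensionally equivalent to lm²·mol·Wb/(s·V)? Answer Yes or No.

Left side:
  lm = cd.
  So lm² = cd².
  Combining: mol·lm² = mol · cd² = mol·cd².
Right side:
  lm = cd.
  So lm² = cd².
  Wb = kg·m²·s⁻²·A⁻¹.
  V = kg·m²·s⁻³·A⁻¹.
  So V⁻¹ = kg⁻¹·m⁻²·s³·A.
  Combining: s⁻¹·lm²·mol·Wb·V⁻¹ = s⁻¹ · cd² · mol · (kg·m²·s⁻²·A⁻¹) · (kg⁻¹·m⁻²·s³·A) = mol·cd².
Both reduce to mol·cd².

Yes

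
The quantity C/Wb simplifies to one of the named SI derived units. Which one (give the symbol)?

S

Wb = V·s (flux: a volt is a weber per second),
    = kg·m²·s⁻²·A⁻¹.
So Wb⁻¹ = kg⁻¹·m⁻²·s²·A.
C = A·s = s·A (charge = current × time).
Combining: Wb⁻¹·C = (kg⁻¹·m⁻²·s²·A) · (s·A) = kg⁻¹·m⁻²·s³·A².
kg⁻¹·m⁻²·s³·A² is the base-SI form of the siemens.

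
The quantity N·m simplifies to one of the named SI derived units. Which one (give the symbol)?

N = kg·m/s² = kg·m·s⁻² (force = mass × acceleration).
Combining: N·m = (kg·m·s⁻²) · m = kg·m²·s⁻².
kg·m²·s⁻² is the base-SI form of the joule.

J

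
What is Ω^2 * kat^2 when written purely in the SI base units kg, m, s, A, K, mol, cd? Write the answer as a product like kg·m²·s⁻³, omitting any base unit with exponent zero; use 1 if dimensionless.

kg²·m⁴·s⁻⁸·A⁻⁴·mol²

Ω = V/A (resistance = voltage per current),
    = kg·m²·s⁻³·A⁻².
So Ω² = kg²·m⁴·s⁻⁶·A⁻⁴.
kat = mol/s = s⁻¹·mol (catalytic activity).
So kat² = s⁻²·mol².
Combining: Ω²·kat² = (kg²·m⁴·s⁻⁶·A⁻⁴) · (s⁻²·mol²) = kg²·m⁴·s⁻⁸·A⁻⁴·mol².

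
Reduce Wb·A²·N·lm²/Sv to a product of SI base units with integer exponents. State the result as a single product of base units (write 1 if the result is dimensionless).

Wb = V·s (flux: a volt is a weber per second),
    = kg·m²·s⁻²·A⁻¹.
Sv = J/kg (equivalent dose = energy per mass),
    = m²·s⁻².
So Sv⁻¹ = m⁻²·s².
N = kg·m/s² = kg·m·s⁻² (force = mass × acceleration).
lm = cd·sr = cd (luminous flux; sr is dimensionless).
So lm² = cd².
Combining: Wb·A²·Sv⁻¹·N·lm² = (kg·m²·s⁻²·A⁻¹) · A² · (m⁻²·s²) · (kg·m·s⁻²) · cd² = kg²·m·s⁻²·A·cd².

kg²·m·s⁻²·A·cd²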